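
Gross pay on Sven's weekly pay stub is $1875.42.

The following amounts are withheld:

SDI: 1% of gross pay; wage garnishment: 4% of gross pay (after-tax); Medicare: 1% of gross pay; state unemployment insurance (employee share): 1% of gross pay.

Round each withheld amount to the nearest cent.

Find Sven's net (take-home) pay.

$1744.15

SDI: $1875.42 × 0.01 = $18.75
State unemployment insurance (employee share): $1875.42 × 0.01 = $18.75
Medicare: $1875.42 × 0.01 = $18.75
Wage garnishment: $1875.42 × 0.04 = $75.02
Total deductions = $18.75 + $18.75 + $18.75 + $75.02 = $131.27
Net pay = $1875.42 − $131.27 = $1744.15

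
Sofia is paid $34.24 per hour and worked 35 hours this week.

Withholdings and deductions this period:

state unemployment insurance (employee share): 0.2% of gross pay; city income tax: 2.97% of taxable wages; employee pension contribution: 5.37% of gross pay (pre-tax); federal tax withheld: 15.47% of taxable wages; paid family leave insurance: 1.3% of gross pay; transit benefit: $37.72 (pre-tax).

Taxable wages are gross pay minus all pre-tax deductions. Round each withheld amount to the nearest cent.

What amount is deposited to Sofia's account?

Gross pay: 35 × $34.24 = $1,198.40
Transit benefit: $37.72
Employee pension contribution: $1,198.40 × 0.0537 = $64.35
Pre-tax total = $37.72 + $64.35 = $102.07
Taxable wages = $1,198.40 − $102.07 = $1,096.33
Federal tax withheld: $1,096.33 × 0.1547 = $169.60
City income tax: $1,096.33 × 0.0297 = $32.56
Paid family leave insurance: $1,198.40 × 0.013 = $15.58
State unemployment insurance (employee share): $1,198.40 × 0.002 = $2.40
Total deductions = $37.72 + $64.35 + $169.60 + $32.56 + $15.58 + $2.40 = $322.21
Net pay = $1,198.40 − $322.21 = $876.19

$876.19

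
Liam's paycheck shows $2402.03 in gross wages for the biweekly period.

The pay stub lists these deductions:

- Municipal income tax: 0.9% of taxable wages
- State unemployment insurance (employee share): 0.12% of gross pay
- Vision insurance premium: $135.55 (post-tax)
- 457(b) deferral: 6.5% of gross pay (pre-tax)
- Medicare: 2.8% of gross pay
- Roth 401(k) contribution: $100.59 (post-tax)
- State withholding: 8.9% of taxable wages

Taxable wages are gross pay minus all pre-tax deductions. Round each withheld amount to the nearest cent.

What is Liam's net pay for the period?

$1719.52

457(b) deferral: $2402.03 × 0.065 = $156.13
Taxable wages = $2402.03 − $156.13 = $2245.90
Municipal income tax: $2245.90 × 0.009 = $20.21
State withholding: $2245.90 × 0.089 = $199.89
State unemployment insurance (employee share): $2402.03 × 0.0012 = $2.88
Medicare: $2402.03 × 0.028 = $67.26
Roth 401(k) contribution: $100.59
Vision insurance premium: $135.55
Total deductions = $156.13 + $20.21 + $199.89 + $2.88 + $67.26 + $100.59 + $135.55 = $682.51
Net pay = $2402.03 − $682.51 = $1719.52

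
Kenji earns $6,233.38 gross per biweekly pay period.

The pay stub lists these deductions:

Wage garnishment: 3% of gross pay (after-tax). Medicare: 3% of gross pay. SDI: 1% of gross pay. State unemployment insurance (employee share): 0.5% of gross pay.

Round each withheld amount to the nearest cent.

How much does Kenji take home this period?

$5,765.88

SDI: $6,233.38 × 0.01 = $62.33
State unemployment insurance (employee share): $6,233.38 × 0.005 = $31.17
Medicare: $6,233.38 × 0.03 = $187.00
Wage garnishment: $6,233.38 × 0.03 = $187.00
Total deductions = $62.33 + $31.17 + $187.00 + $187.00 = $467.50
Net pay = $6,233.38 − $467.50 = $5,765.88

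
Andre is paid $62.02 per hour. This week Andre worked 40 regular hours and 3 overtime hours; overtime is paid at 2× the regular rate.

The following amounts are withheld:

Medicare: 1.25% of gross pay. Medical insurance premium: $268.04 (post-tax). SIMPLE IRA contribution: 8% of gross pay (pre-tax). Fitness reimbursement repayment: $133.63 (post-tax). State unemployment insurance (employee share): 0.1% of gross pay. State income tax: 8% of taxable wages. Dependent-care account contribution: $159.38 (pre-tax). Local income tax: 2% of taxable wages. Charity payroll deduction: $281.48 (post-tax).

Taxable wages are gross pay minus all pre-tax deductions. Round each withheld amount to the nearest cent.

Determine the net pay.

Regular pay: 40 × $62.02 = $2480.80
Overtime pay: 3 × $62.02 × 2 = $372.12
Gross pay = $2480.80 + $372.12 = $2852.92
Dependent-care account contribution: $159.38
SIMPLE IRA contribution: $2852.92 × 0.08 = $228.23
Pre-tax total = $159.38 + $228.23 = $387.61
Taxable wages = $2852.92 − $387.61 = $2465.31
State income tax: $2465.31 × 0.08 = $197.22
Local income tax: $2465.31 × 0.02 = $49.31
State unemployment insurance (employee share): $2852.92 × 0.001 = $2.85
Medicare: $2852.92 × 0.0125 = $35.66
Fitness reimbursement repayment: $133.63
Charity payroll deduction: $281.48
Medical insurance premium: $268.04
Total deductions = $159.38 + $228.23 + $197.22 + $49.31 + $2.85 + $35.66 + $133.63 + $281.48 + $268.04 = $1355.80
Net pay = $2852.92 − $1355.80 = $1497.12

$1497.12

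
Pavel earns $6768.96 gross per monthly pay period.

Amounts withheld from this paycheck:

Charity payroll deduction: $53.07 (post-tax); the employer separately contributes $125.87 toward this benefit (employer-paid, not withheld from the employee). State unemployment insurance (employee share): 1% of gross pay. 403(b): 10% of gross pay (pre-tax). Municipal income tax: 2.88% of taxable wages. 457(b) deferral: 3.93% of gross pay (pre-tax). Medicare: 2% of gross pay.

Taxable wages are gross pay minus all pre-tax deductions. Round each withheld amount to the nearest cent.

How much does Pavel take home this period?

403(b): $6768.96 × 0.1 = $676.90
457(b) deferral: $6768.96 × 0.0393 = $266.02
Pre-tax total = $676.90 + $266.02 = $942.92
Taxable wages = $6768.96 − $942.92 = $5826.04
Municipal income tax: $5826.04 × 0.0288 = $167.79
State unemployment insurance (employee share): $6768.96 × 0.01 = $67.69
Medicare: $6768.96 × 0.02 = $135.38
Charity payroll deduction: $53.07
(Employer's $125.87 toward charity payroll deduction is not withheld from the employee.)
Total deductions = $676.90 + $266.02 + $167.79 + $67.69 + $135.38 + $53.07 = $1366.85
Net pay = $6768.96 − $1366.85 = $5402.11

$5402.11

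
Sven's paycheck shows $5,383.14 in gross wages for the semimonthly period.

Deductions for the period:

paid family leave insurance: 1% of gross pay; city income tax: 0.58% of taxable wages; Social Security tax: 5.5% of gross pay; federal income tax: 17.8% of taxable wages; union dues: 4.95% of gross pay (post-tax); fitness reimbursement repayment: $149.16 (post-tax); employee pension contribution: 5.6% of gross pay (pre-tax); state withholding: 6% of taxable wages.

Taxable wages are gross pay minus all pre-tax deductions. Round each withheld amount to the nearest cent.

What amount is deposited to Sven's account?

$3,077.24

Employee pension contribution: $5,383.14 × 0.056 = $301.46
Taxable wages = $5,383.14 − $301.46 = $5,081.68
City income tax: $5,081.68 × 0.0058 = $29.47
State withholding: $5,081.68 × 0.06 = $304.90
Federal income tax: $5,081.68 × 0.178 = $904.54
Paid family leave insurance: $5,383.14 × 0.01 = $53.83
Social Security tax: $5,383.14 × 0.055 = $296.07
Fitness reimbursement repayment: $149.16
Union dues: $5,383.14 × 0.0495 = $266.47
Total deductions = $301.46 + $29.47 + $304.90 + $904.54 + $53.83 + $296.07 + $149.16 + $266.47 = $2,305.90
Net pay = $5,383.14 − $2,305.90 = $3,077.24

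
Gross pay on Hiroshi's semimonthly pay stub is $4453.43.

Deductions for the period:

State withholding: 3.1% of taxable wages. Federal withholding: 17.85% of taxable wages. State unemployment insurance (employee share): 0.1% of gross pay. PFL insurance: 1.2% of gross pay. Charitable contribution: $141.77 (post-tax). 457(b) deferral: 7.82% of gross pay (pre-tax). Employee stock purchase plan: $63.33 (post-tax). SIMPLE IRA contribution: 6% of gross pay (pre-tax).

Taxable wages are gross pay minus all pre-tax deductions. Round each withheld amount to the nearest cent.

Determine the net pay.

457(b) deferral: $4453.43 × 0.0782 = $348.26
SIMPLE IRA contribution: $4453.43 × 0.06 = $267.21
Pre-tax total = $348.26 + $267.21 = $615.47
Taxable wages = $4453.43 − $615.47 = $3837.96
State withholding: $3837.96 × 0.031 = $118.98
Federal withholding: $3837.96 × 0.1785 = $685.08
State unemployment insurance (employee share): $4453.43 × 0.001 = $4.45
PFL insurance: $4453.43 × 0.012 = $53.44
Charitable contribution: $141.77
Employee stock purchase plan: $63.33
Total deductions = $348.26 + $267.21 + $118.98 + $685.08 + $4.45 + $53.44 + $141.77 + $63.33 = $1682.52
Net pay = $4453.43 − $1682.52 = $2770.91

$2770.91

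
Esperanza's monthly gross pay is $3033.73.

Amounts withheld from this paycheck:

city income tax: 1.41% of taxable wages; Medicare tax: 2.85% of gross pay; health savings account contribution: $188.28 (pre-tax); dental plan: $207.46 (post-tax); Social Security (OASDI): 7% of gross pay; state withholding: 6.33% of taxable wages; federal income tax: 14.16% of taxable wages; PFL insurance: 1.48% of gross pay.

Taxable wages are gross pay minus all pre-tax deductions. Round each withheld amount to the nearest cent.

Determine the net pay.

$1671.11

Health savings account contribution: $188.28
Taxable wages = $3033.73 − $188.28 = $2845.45
State withholding: $2845.45 × 0.0633 = $180.12
City income tax: $2845.45 × 0.0141 = $40.12
Federal income tax: $2845.45 × 0.1416 = $402.92
Social Security (OASDI): $3033.73 × 0.07 = $212.36
Medicare tax: $3033.73 × 0.0285 = $86.46
PFL insurance: $3033.73 × 0.0148 = $44.90
Dental plan: $207.46
Total deductions = $188.28 + $180.12 + $40.12 + $402.92 + $212.36 + $86.46 + $44.90 + $207.46 = $1362.62
Net pay = $3033.73 − $1362.62 = $1671.11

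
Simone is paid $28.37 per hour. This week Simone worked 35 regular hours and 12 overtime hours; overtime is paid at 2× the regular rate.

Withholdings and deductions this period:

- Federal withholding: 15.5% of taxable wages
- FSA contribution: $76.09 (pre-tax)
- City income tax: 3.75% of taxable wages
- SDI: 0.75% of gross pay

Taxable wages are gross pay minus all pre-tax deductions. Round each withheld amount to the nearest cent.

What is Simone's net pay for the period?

Regular pay: 35 × $28.37 = $992.95
Overtime pay: 12 × $28.37 × 2 = $680.88
Gross pay = $992.95 + $680.88 = $1673.83
FSA contribution: $76.09
Taxable wages = $1673.83 − $76.09 = $1597.74
City income tax: $1597.74 × 0.0375 = $59.92
Federal withholding: $1597.74 × 0.155 = $247.65
SDI: $1673.83 × 0.0075 = $12.55
Total deductions = $76.09 + $59.92 + $247.65 + $12.55 = $396.21
Net pay = $1673.83 − $396.21 = $1277.62

$1277.62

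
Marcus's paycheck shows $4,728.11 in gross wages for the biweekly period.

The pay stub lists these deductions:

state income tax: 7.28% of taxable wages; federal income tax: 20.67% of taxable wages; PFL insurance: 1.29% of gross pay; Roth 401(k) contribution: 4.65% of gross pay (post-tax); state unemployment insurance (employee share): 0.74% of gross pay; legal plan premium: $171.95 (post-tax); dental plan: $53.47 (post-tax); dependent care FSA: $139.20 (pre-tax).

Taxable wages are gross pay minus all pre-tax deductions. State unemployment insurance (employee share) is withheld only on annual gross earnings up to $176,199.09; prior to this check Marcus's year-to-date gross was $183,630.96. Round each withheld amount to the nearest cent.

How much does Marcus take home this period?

Dependent care FSA: $139.20
Taxable wages = $4,728.11 − $139.20 = $4,588.91
State income tax: $4,588.91 × 0.0728 = $334.07
Federal income tax: $4,588.91 × 0.2067 = $948.53
PFL insurance: $4,728.11 × 0.0129 = $60.99
State unemployment insurance (employee share): annual cap $176,199.09 already reached (YTD $183,630.96), so $0.00
Dental plan: $53.47
Roth 401(k) contribution: $4,728.11 × 0.0465 = $219.86
Legal plan premium: $171.95
Total deductions = $139.20 + $334.07 + $948.53 + $60.99 + $0.00 + $53.47 + $219.86 + $171.95 = $1,928.07
Net pay = $4,728.11 − $1,928.07 = $2,800.04

$2,800.04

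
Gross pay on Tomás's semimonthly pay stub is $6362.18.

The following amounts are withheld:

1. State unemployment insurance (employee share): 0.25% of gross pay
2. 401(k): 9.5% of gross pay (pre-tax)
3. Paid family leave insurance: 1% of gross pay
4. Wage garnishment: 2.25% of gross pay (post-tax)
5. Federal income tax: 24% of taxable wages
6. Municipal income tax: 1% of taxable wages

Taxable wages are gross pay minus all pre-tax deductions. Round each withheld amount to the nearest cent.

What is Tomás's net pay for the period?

$4095.65

401(k): $6362.18 × 0.095 = $604.41
Taxable wages = $6362.18 − $604.41 = $5757.77
Federal income tax: $5757.77 × 0.24 = $1381.86
Municipal income tax: $5757.77 × 0.01 = $57.58
Paid family leave insurance: $6362.18 × 0.01 = $63.62
State unemployment insurance (employee share): $6362.18 × 0.0025 = $15.91
Wage garnishment: $6362.18 × 0.0225 = $143.15
Total deductions = $604.41 + $1381.86 + $57.58 + $63.62 + $15.91 + $143.15 = $2266.53
Net pay = $6362.18 − $2266.53 = $4095.65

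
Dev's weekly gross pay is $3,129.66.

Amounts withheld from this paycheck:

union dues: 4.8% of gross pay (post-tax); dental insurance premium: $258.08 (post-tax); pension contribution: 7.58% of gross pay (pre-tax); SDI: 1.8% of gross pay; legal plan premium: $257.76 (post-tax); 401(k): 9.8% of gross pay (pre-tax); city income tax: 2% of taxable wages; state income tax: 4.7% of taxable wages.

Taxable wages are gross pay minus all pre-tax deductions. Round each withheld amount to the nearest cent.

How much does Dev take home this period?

401(k): $3,129.66 × 0.098 = $306.71
Pension contribution: $3,129.66 × 0.0758 = $237.23
Pre-tax total = $306.71 + $237.23 = $543.94
Taxable wages = $3,129.66 − $543.94 = $2,585.72
State income tax: $2,585.72 × 0.047 = $121.53
City income tax: $2,585.72 × 0.02 = $51.71
SDI: $3,129.66 × 0.018 = $56.33
Legal plan premium: $257.76
Dental insurance premium: $258.08
Union dues: $3,129.66 × 0.048 = $150.22
Total deductions = $306.71 + $237.23 + $121.53 + $51.71 + $56.33 + $257.76 + $258.08 + $150.22 = $1,439.57
Net pay = $3,129.66 − $1,439.57 = $1,690.09

$1,690.09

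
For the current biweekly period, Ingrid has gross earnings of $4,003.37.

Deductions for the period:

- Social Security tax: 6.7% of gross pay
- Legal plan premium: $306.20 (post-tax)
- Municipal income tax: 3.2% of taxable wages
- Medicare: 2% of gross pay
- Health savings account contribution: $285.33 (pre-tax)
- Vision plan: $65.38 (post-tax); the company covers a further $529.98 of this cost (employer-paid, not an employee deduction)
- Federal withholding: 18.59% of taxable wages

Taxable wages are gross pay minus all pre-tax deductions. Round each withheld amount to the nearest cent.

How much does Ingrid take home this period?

$2,188.00

Health savings account contribution: $285.33
Taxable wages = $4,003.37 − $285.33 = $3,718.04
Municipal income tax: $3,718.04 × 0.032 = $118.98
Federal withholding: $3,718.04 × 0.1859 = $691.18
Medicare: $4,003.37 × 0.02 = $80.07
Social Security tax: $4,003.37 × 0.067 = $268.23
Vision plan: $65.38
Legal plan premium: $306.20
(Employer's $529.98 toward vision plan is not withheld from the employee.)
Total deductions = $285.33 + $118.98 + $691.18 + $80.07 + $268.23 + $65.38 + $306.20 = $1,815.37
Net pay = $4,003.37 − $1,815.37 = $2,188.00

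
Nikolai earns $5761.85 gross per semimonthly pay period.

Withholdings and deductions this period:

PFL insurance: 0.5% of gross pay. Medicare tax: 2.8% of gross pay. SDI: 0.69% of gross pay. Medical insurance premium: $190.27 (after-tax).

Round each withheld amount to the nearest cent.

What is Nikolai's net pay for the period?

$5341.68

Medicare tax: $5761.85 × 0.028 = $161.33
SDI: $5761.85 × 0.0069 = $39.76
PFL insurance: $5761.85 × 0.005 = $28.81
Medical insurance premium: $190.27
Total deductions = $161.33 + $39.76 + $28.81 + $190.27 = $420.17
Net pay = $5761.85 − $420.17 = $5341.68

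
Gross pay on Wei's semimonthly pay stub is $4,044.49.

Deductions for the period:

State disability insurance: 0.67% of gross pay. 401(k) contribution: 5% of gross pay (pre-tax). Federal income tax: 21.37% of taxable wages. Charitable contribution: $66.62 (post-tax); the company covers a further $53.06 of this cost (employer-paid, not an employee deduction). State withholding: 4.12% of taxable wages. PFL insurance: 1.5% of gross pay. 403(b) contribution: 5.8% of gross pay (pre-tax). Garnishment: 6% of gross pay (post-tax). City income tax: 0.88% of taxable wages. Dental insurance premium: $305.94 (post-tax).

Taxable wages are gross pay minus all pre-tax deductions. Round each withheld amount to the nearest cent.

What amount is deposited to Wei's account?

401(k) contribution: $4,044.49 × 0.05 = $202.22
403(b) contribution: $4,044.49 × 0.058 = $234.58
Pre-tax total = $202.22 + $234.58 = $436.80
Taxable wages = $4,044.49 − $436.80 = $3,607.69
Federal income tax: $3,607.69 × 0.2137 = $770.96
State withholding: $3,607.69 × 0.0412 = $148.64
City income tax: $3,607.69 × 0.0088 = $31.75
State disability insurance: $4,044.49 × 0.0067 = $27.10
PFL insurance: $4,044.49 × 0.015 = $60.67
Garnishment: $4,044.49 × 0.06 = $242.67
Dental insurance premium: $305.94
Charitable contribution: $66.62
(Employer's $53.06 toward charitable contribution is not withheld from the employee.)
Total deductions = $202.22 + $234.58 + $770.96 + $148.64 + $31.75 + $27.10 + $60.67 + $242.67 + $305.94 + $66.62 = $2,091.15
Net pay = $4,044.49 − $2,091.15 = $1,953.34

$1,953.34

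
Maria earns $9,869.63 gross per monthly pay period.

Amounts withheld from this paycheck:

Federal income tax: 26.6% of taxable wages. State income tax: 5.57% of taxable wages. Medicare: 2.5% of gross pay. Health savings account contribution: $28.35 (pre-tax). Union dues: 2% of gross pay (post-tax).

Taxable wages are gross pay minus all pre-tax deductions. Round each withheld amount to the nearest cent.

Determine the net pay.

Health savings account contribution: $28.35
Taxable wages = $9,869.63 − $28.35 = $9,841.28
Federal income tax: $9,841.28 × 0.266 = $2,617.78
State income tax: $9,841.28 × 0.0557 = $548.16
Medicare: $9,869.63 × 0.025 = $246.74
Union dues: $9,869.63 × 0.02 = $197.39
Total deductions = $28.35 + $2,617.78 + $548.16 + $246.74 + $197.39 = $3,638.42
Net pay = $9,869.63 − $3,638.42 = $6,231.21

$6,231.21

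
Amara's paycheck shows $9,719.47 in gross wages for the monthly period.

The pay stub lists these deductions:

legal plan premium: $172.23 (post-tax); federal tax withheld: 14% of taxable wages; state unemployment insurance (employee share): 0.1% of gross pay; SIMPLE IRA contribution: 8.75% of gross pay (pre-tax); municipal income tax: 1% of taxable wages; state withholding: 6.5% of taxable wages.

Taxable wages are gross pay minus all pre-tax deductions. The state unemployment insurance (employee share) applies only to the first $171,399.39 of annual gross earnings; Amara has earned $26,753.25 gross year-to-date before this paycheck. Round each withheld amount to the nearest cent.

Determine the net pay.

$6,780.23

SIMPLE IRA contribution: $9,719.47 × 0.0875 = $850.45
Taxable wages = $9,719.47 − $850.45 = $8,869.02
State withholding: $8,869.02 × 0.065 = $576.49
Municipal income tax: $8,869.02 × 0.01 = $88.69
Federal tax withheld: $8,869.02 × 0.14 = $1,241.66
State unemployment insurance (employee share): cap not yet reached, full $9,719.47 is subject → $9,719.47 × 0.001 = $9.72
Legal plan premium: $172.23
Total deductions = $850.45 + $576.49 + $88.69 + $1,241.66 + $9.72 + $172.23 = $2,939.24
Net pay = $9,719.47 − $2,939.24 = $6,780.23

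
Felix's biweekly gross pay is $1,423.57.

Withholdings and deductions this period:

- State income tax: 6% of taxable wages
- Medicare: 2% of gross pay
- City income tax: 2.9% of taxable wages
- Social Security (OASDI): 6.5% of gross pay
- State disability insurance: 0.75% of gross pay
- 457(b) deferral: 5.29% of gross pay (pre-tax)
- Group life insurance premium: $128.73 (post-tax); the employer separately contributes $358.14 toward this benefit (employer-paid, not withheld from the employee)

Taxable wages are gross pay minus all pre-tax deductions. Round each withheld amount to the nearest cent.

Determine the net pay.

$967.85

457(b) deferral: $1,423.57 × 0.0529 = $75.31
Taxable wages = $1,423.57 − $75.31 = $1,348.26
State income tax: $1,348.26 × 0.06 = $80.90
City income tax: $1,348.26 × 0.029 = $39.10
Social Security (OASDI): $1,423.57 × 0.065 = $92.53
Medicare: $1,423.57 × 0.02 = $28.47
State disability insurance: $1,423.57 × 0.0075 = $10.68
Group life insurance premium: $128.73
(Employer's $358.14 toward group life insurance premium is not withheld from the employee.)
Total deductions = $75.31 + $80.90 + $39.10 + $92.53 + $28.47 + $10.68 + $128.73 = $455.72
Net pay = $1,423.57 − $455.72 = $967.85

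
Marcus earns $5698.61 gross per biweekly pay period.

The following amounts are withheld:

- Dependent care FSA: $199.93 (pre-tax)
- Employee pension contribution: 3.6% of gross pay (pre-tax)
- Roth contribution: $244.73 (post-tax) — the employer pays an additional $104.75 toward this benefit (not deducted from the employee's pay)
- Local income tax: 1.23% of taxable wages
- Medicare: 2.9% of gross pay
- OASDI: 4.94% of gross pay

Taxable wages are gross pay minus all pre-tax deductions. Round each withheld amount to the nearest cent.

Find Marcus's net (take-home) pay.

$4536.92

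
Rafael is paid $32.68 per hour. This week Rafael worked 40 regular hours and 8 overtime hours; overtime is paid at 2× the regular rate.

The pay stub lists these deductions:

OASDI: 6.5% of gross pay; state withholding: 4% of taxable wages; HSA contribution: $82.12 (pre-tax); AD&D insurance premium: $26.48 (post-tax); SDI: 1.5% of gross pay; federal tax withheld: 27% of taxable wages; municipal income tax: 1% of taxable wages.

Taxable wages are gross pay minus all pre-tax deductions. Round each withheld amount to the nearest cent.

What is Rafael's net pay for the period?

Regular pay: 40 × $32.68 = $1,307.20
Overtime pay: 8 × $32.68 × 2 = $522.88
Gross pay = $1,307.20 + $522.88 = $1,830.08
HSA contribution: $82.12
Taxable wages = $1,830.08 − $82.12 = $1,747.96
State withholding: $1,747.96 × 0.04 = $69.92
Federal tax withheld: $1,747.96 × 0.27 = $471.95
Municipal income tax: $1,747.96 × 0.01 = $17.48
OASDI: $1,830.08 × 0.065 = $118.96
SDI: $1,830.08 × 0.015 = $27.45
AD&D insurance premium: $26.48
Total deductions = $82.12 + $69.92 + $471.95 + $17.48 + $118.96 + $27.45 + $26.48 = $814.36
Net pay = $1,830.08 − $814.36 = $1,015.72

$1,015.72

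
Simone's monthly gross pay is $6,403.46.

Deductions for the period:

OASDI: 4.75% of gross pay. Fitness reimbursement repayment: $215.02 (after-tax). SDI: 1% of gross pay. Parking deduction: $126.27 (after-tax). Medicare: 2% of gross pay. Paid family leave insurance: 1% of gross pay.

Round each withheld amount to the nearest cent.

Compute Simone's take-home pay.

$5,501.88

SDI: $6,403.46 × 0.01 = $64.03
Medicare: $6,403.46 × 0.02 = $128.07
Paid family leave insurance: $6,403.46 × 0.01 = $64.03
OASDI: $6,403.46 × 0.0475 = $304.16
Parking deduction: $126.27
Fitness reimbursement repayment: $215.02
Total deductions = $64.03 + $128.07 + $64.03 + $304.16 + $126.27 + $215.02 = $901.58
Net pay = $6,403.46 − $901.58 = $5,501.88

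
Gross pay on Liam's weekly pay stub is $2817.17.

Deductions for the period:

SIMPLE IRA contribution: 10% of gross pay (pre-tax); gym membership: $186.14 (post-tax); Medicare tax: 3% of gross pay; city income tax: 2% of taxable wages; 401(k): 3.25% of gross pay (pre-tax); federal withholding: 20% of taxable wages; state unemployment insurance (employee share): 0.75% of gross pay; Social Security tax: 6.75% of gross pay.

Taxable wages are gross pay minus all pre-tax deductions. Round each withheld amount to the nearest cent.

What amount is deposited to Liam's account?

SIMPLE IRA contribution: $2817.17 × 0.1 = $281.72
401(k): $2817.17 × 0.0325 = $91.56
Pre-tax total = $281.72 + $91.56 = $373.28
Taxable wages = $2817.17 − $373.28 = $2443.89
Federal withholding: $2443.89 × 0.2 = $488.78
City income tax: $2443.89 × 0.02 = $48.88
Social Security tax: $2817.17 × 0.0675 = $190.16
Medicare tax: $2817.17 × 0.03 = $84.52
State unemployment insurance (employee share): $2817.17 × 0.0075 = $21.13
Gym membership: $186.14
Total deductions = $281.72 + $91.56 + $488.78 + $48.88 + $190.16 + $84.52 + $21.13 + $186.14 = $1392.89
Net pay = $2817.17 − $1392.89 = $1424.28

$1424.28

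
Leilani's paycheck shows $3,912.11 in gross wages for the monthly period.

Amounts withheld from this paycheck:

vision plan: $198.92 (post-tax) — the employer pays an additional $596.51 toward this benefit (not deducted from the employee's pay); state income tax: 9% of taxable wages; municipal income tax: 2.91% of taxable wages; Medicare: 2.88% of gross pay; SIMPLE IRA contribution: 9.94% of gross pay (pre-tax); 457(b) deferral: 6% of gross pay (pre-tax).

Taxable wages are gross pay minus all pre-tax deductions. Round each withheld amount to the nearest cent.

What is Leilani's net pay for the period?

457(b) deferral: $3,912.11 × 0.06 = $234.73
SIMPLE IRA contribution: $3,912.11 × 0.0994 = $388.86
Pre-tax total = $234.73 + $388.86 = $623.59
Taxable wages = $3,912.11 − $623.59 = $3,288.52
State income tax: $3,288.52 × 0.09 = $295.97
Municipal income tax: $3,288.52 × 0.0291 = $95.70
Medicare: $3,912.11 × 0.0288 = $112.67
Vision plan: $198.92
(Employer's $596.51 toward vision plan is not withheld from the employee.)
Total deductions = $234.73 + $388.86 + $295.97 + $95.70 + $112.67 + $198.92 = $1,326.85
Net pay = $3,912.11 − $1,326.85 = $2,585.26

$2,585.26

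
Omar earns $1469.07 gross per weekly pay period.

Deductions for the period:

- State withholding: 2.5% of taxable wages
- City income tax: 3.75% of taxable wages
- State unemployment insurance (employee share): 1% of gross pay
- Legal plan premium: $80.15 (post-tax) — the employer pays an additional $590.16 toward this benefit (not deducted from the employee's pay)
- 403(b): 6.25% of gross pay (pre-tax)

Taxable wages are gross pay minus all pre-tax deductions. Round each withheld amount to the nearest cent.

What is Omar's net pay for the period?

403(b): $1469.07 × 0.0625 = $91.82
Taxable wages = $1469.07 − $91.82 = $1377.25
State withholding: $1377.25 × 0.025 = $34.43
City income tax: $1377.25 × 0.0375 = $51.65
State unemployment insurance (employee share): $1469.07 × 0.01 = $14.69
Legal plan premium: $80.15
(Employer's $590.16 toward legal plan premium is not withheld from the employee.)
Total deductions = $91.82 + $34.43 + $51.65 + $14.69 + $80.15 = $272.74
Net pay = $1469.07 − $272.74 = $1196.33

$1196.33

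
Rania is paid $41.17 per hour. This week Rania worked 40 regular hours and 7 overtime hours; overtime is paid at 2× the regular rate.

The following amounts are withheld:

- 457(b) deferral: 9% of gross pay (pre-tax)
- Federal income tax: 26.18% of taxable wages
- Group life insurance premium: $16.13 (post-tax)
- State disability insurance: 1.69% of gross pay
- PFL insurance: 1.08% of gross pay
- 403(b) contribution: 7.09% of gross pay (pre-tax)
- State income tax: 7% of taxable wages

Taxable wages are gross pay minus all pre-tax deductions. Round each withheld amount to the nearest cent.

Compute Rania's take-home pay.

Regular pay: 40 × $41.17 = $1646.80
Overtime pay: 7 × $41.17 × 2 = $576.38
Gross pay = $1646.80 + $576.38 = $2223.18
457(b) deferral: $2223.18 × 0.09 = $200.09
403(b) contribution: $2223.18 × 0.0709 = $157.62
Pre-tax total = $200.09 + $157.62 = $357.71
Taxable wages = $2223.18 − $357.71 = $1865.47
State income tax: $1865.47 × 0.07 = $130.58
Federal income tax: $1865.47 × 0.2618 = $488.38
PFL insurance: $2223.18 × 0.0108 = $24.01
State disability insurance: $2223.18 × 0.0169 = $37.57
Group life insurance premium: $16.13
Total deductions = $200.09 + $157.62 + $130.58 + $488.38 + $24.01 + $37.57 + $16.13 = $1054.38
Net pay = $2223.18 − $1054.38 = $1168.80

$1168.80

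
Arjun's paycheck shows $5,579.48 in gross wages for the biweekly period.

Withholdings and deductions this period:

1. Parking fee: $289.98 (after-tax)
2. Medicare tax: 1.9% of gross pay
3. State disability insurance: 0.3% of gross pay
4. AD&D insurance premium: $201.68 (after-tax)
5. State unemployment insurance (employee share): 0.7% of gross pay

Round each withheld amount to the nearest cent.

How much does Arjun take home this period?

State disability insurance: $5,579.48 × 0.003 = $16.74
Medicare tax: $5,579.48 × 0.019 = $106.01
State unemployment insurance (employee share): $5,579.48 × 0.007 = $39.06
Parking fee: $289.98
AD&D insurance premium: $201.68
Total deductions = $16.74 + $106.01 + $39.06 + $289.98 + $201.68 = $653.47
Net pay = $5,579.48 − $653.47 = $4,926.01

$4,926.01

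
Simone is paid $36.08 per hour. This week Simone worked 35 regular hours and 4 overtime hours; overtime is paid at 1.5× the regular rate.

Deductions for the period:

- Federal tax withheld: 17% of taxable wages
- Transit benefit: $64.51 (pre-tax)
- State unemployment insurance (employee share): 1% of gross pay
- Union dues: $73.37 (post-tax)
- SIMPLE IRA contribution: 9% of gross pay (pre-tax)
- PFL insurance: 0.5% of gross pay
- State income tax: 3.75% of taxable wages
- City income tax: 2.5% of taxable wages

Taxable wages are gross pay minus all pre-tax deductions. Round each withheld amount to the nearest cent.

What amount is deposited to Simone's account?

Regular pay: 35 × $36.08 = $1262.80
Overtime pay: 4 × $36.08 × 1.5 = $216.48
Gross pay = $1262.80 + $216.48 = $1479.28
Transit benefit: $64.51
SIMPLE IRA contribution: $1479.28 × 0.09 = $133.14
Pre-tax total = $64.51 + $133.14 = $197.65
Taxable wages = $1479.28 − $197.65 = $1281.63
State income tax: $1281.63 × 0.0375 = $48.06
City income tax: $1281.63 × 0.025 = $32.04
Federal tax withheld: $1281.63 × 0.17 = $217.88
State unemployment insurance (employee share): $1479.28 × 0.01 = $14.79
PFL insurance: $1479.28 × 0.005 = $7.40
Union dues: $73.37
Total deductions = $64.51 + $133.14 + $48.06 + $32.04 + $217.88 + $14.79 + $7.40 + $73.37 = $591.19
Net pay = $1479.28 − $591.19 = $888.09

$888.09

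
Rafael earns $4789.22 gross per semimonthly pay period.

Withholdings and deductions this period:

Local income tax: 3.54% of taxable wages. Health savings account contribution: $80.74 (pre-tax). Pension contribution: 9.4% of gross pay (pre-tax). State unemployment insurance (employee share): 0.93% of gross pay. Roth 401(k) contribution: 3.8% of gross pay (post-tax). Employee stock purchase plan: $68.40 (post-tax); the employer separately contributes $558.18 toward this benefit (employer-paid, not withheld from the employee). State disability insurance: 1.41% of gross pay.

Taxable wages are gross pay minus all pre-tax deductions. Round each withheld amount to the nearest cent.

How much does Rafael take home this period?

Health savings account contribution: $80.74
Pension contribution: $4789.22 × 0.094 = $450.19
Pre-tax total = $80.74 + $450.19 = $530.93
Taxable wages = $4789.22 − $530.93 = $4258.29
Local income tax: $4258.29 × 0.0354 = $150.74
State unemployment insurance (employee share): $4789.22 × 0.0093 = $44.54
State disability insurance: $4789.22 × 0.0141 = $67.53
Roth 401(k) contribution: $4789.22 × 0.038 = $181.99
Employee stock purchase plan: $68.40
(Employer's $558.18 toward employee stock purchase plan is not withheld from the employee.)
Total deductions = $80.74 + $450.19 + $150.74 + $44.54 + $67.53 + $181.99 + $68.40 = $1044.13
Net pay = $4789.22 − $1044.13 = $3745.09

$3745.09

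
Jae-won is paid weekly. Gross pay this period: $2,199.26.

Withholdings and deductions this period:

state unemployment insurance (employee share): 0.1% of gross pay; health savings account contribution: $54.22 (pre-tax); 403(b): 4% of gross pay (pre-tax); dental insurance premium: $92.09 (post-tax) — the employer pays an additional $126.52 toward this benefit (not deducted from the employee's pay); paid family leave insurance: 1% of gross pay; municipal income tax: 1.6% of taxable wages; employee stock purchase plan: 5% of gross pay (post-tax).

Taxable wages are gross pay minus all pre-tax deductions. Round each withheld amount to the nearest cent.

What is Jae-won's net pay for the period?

Health savings account contribution: $54.22
403(b): $2,199.26 × 0.04 = $87.97
Pre-tax total = $54.22 + $87.97 = $142.19
Taxable wages = $2,199.26 − $142.19 = $2,057.07
Municipal income tax: $2,057.07 × 0.016 = $32.91
Paid family leave insurance: $2,199.26 × 0.01 = $21.99
State unemployment insurance (employee share): $2,199.26 × 0.001 = $2.20
Employee stock purchase plan: $2,199.26 × 0.05 = $109.96
Dental insurance premium: $92.09
(Employer's $126.52 toward dental insurance premium is not withheld from the employee.)
Total deductions = $54.22 + $87.97 + $32.91 + $21.99 + $2.20 + $109.96 + $92.09 = $401.34
Net pay = $2,199.26 − $401.34 = $1,797.92

$1,797.92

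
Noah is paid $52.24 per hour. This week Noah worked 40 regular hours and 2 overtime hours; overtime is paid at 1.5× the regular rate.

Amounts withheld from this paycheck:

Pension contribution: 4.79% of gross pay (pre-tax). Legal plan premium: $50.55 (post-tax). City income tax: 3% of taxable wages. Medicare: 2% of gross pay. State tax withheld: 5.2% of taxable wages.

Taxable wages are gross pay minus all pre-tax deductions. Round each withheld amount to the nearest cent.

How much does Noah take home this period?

$1,867.87

Regular pay: 40 × $52.24 = $2,089.60
Overtime pay: 2 × $52.24 × 1.5 = $156.72
Gross pay = $2,089.60 + $156.72 = $2,246.32
Pension contribution: $2,246.32 × 0.0479 = $107.60
Taxable wages = $2,246.32 − $107.60 = $2,138.72
State tax withheld: $2,138.72 × 0.052 = $111.21
City income tax: $2,138.72 × 0.03 = $64.16
Medicare: $2,246.32 × 0.02 = $44.93
Legal plan premium: $50.55
Total deductions = $107.60 + $111.21 + $64.16 + $44.93 + $50.55 = $378.45
Net pay = $2,246.32 − $378.45 = $1,867.87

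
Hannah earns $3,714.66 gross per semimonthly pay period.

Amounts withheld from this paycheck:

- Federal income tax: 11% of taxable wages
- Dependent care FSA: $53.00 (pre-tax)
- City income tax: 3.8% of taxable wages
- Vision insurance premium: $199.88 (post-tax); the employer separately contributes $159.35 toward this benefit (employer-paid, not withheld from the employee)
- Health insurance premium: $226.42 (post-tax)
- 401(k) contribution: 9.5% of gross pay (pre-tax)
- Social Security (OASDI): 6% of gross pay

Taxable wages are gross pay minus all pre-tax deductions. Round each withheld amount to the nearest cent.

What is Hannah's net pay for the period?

Dependent care FSA: $53.00
401(k) contribution: $3,714.66 × 0.095 = $352.89
Pre-tax total = $53.00 + $352.89 = $405.89
Taxable wages = $3,714.66 − $405.89 = $3,308.77
City income tax: $3,308.77 × 0.038 = $125.73
Federal income tax: $3,308.77 × 0.11 = $363.96
Social Security (OASDI): $3,714.66 × 0.06 = $222.88
Vision insurance premium: $199.88
Health insurance premium: $226.42
(Employer's $159.35 toward vision insurance premium is not withheld from the employee.)
Total deductions = $53.00 + $352.89 + $125.73 + $363.96 + $222.88 + $199.88 + $226.42 = $1,544.76
Net pay = $3,714.66 − $1,544.76 = $2,169.90

$2,169.90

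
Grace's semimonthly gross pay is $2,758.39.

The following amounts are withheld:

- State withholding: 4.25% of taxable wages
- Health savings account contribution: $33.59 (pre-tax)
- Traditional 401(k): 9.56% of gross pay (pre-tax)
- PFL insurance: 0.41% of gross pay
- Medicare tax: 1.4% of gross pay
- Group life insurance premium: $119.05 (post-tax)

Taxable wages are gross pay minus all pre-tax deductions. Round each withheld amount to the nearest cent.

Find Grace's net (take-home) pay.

Health savings account contribution: $33.59
Traditional 401(k): $2,758.39 × 0.0956 = $263.70
Pre-tax total = $33.59 + $263.70 = $297.29
Taxable wages = $2,758.39 − $297.29 = $2,461.10
State withholding: $2,461.10 × 0.0425 = $104.60
PFL insurance: $2,758.39 × 0.0041 = $11.31
Medicare tax: $2,758.39 × 0.014 = $38.62
Group life insurance premium: $119.05
Total deductions = $33.59 + $263.70 + $104.60 + $11.31 + $38.62 + $119.05 = $570.87
Net pay = $2,758.39 − $570.87 = $2,187.52

$2,187.52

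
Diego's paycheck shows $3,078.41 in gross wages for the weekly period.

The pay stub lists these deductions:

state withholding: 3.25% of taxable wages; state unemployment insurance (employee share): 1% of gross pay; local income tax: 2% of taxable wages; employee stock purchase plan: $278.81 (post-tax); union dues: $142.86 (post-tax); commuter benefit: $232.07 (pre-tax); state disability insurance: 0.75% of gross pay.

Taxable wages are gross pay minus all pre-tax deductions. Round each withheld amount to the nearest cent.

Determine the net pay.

Commuter benefit: $232.07
Taxable wages = $3,078.41 − $232.07 = $2,846.34
State withholding: $2,846.34 × 0.0325 = $92.51
Local income tax: $2,846.34 × 0.02 = $56.93
State unemployment insurance (employee share): $3,078.41 × 0.01 = $30.78
State disability insurance: $3,078.41 × 0.0075 = $23.09
Union dues: $142.86
Employee stock purchase plan: $278.81
Total deductions = $232.07 + $92.51 + $56.93 + $30.78 + $23.09 + $142.86 + $278.81 = $857.05
Net pay = $3,078.41 − $857.05 = $2,221.36

$2,221.36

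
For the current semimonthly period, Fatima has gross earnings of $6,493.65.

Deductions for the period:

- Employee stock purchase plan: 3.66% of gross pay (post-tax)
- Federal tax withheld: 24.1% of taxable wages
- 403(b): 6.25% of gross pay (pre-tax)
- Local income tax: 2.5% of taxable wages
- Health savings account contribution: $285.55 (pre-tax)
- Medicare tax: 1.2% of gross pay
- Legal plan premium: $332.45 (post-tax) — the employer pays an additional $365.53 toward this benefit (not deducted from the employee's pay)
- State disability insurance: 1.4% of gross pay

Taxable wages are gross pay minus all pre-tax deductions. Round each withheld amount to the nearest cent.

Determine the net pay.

$3,519.90

Health savings account contribution: $285.55
403(b): $6,493.65 × 0.0625 = $405.85
Pre-tax total = $285.55 + $405.85 = $691.40
Taxable wages = $6,493.65 − $691.40 = $5,802.25
Local income tax: $5,802.25 × 0.025 = $145.06
Federal tax withheld: $5,802.25 × 0.241 = $1,398.34
State disability insurance: $6,493.65 × 0.014 = $90.91
Medicare tax: $6,493.65 × 0.012 = $77.92
Legal plan premium: $332.45
Employee stock purchase plan: $6,493.65 × 0.0366 = $237.67
(Employer's $365.53 toward legal plan premium is not withheld from the employee.)
Total deductions = $285.55 + $405.85 + $145.06 + $1,398.34 + $90.91 + $77.92 + $332.45 + $237.67 = $2,973.75
Net pay = $6,493.65 − $2,973.75 = $3,519.90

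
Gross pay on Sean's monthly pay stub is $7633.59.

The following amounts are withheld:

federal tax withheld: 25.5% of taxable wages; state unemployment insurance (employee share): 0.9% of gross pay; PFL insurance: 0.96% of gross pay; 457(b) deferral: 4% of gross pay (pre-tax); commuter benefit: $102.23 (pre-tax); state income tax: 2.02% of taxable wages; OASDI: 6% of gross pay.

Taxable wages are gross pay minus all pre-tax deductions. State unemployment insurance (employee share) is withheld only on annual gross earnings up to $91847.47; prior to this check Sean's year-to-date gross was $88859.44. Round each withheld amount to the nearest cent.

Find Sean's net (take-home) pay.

Commuter benefit: $102.23
457(b) deferral: $7633.59 × 0.04 = $305.34
Pre-tax total = $102.23 + $305.34 = $407.57
Taxable wages = $7633.59 − $407.57 = $7226.02
Federal tax withheld: $7226.02 × 0.255 = $1842.64
State income tax: $7226.02 × 0.0202 = $145.97
OASDI: $7633.59 × 0.06 = $458.02
PFL insurance: $7633.59 × 0.0096 = $73.28
State unemployment insurance (employee share): only $91847.47 − $88859.44 = $2988.03 of this check is subject → $2988.03 × 0.009 = $26.89
Total deductions = $102.23 + $305.34 + $1842.64 + $145.97 + $458.02 + $73.28 + $26.89 = $2954.37
Net pay = $7633.59 − $2954.37 = $4679.22

$4679.22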